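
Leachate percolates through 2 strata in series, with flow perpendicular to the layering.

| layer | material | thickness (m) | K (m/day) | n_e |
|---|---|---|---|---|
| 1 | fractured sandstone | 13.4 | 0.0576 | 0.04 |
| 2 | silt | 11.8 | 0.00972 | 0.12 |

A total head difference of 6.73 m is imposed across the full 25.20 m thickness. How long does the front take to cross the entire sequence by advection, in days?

With flow normal to the layers, continuity requires the same specific discharge q through every layer.
Σ(b_i/K_i) = 13.4/0.0576 + 11.8/0.00972 = 1447 d.
q = Δh / Σ(b_i/K_i) = 6.73 / 1447 = 0.004652 m/day.
In each layer the seepage velocity is v_i = q/n_i, so the layer transit time is t_i = b_i·n_i / q:
  layer 1 (fractured sandstone): t_1 = 13.4 × 0.04 / 0.004652 = 115.2 d
  layer 2 (silt): t_2 = 11.8 × 0.12 / 0.004652 = 304.4 d
Total t = Σ t_i = 419.6 days.

420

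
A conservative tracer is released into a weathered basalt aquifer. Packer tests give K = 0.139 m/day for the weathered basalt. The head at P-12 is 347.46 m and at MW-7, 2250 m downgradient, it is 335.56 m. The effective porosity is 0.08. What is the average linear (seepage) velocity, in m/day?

Hydraulic gradient i = (347.46 − 335.56) / 2250 = 11.9 / 2250 = 0.005289.
Darcy flux q = K · i = 0.1390 × 0.005289 = 0.0007352 m/day.
Seepage velocity v = q / n_e = 0.0007352 / 0.08 = 0.009189 m/day.

0.00919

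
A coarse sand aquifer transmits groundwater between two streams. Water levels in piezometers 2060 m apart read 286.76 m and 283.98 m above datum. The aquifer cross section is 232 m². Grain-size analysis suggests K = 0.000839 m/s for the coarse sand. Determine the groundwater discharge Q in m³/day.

Convert K: 0.000839 m/s × 86400 = 72.49 m/day.
Hydraulic gradient i = (286.76 − 283.98) / 2060 = 2.78 / 2060 = 0.001350.
Darcy's law: Q = K · A · i = 72.49 × 232.0 × 0.001350 = 22.70 m³/day.

22.7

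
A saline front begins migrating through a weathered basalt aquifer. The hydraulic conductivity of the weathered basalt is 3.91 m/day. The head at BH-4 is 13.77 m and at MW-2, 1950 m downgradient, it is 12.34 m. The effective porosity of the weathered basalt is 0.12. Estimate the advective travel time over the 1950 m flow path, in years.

Hydraulic gradient i = (13.77 − 12.34) / 1950 = 1.43 / 1950 = 0.0007333.
Darcy flux q = K · i = 3.910 × 0.0007333 = 0.002867 m/day.
Seepage velocity v = q / n_e = 0.002867 / 0.12 = 0.02389 m/day.
Travel time t = L / v = 1950 / 0.02389 = 81609 days = 223.4 years.

223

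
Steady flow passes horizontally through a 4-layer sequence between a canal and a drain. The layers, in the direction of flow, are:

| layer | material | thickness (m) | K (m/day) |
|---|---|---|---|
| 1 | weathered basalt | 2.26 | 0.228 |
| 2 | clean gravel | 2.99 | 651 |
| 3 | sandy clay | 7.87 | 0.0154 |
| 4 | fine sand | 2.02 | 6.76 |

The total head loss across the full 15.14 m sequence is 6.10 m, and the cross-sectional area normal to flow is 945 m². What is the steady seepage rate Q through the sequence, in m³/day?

Flow is perpendicular to layering, so the layers act in series and the equivalent K is the thickness-weighted harmonic mean.
Total thickness L = 2.26 + 2.99 + 7.87 + 2.02 = 15.14 m.
Σ(b_i/K_i) = 2.26/0.228 + 2.99/651 + 7.87/0.0154 + 2.02/6.76 = 521.3 d.
K_eq = L / Σ(b_i/K_i) = 15.14 / 521.3 = 0.02905 m/day.
Q = K_eq · A · (Δh/L) = 0.02905 × 945 × (6.10/15.14) = 11.06 m³/day.

11.1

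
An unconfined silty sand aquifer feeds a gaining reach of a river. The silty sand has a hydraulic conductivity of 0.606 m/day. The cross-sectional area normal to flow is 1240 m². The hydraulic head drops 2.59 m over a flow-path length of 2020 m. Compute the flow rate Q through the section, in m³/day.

0.963

Hydraulic gradient i = Δh / L = 2.59 / 2020 = 0.001282.
Darcy's law: Q = K · A · i = 0.6060 × 1240 × 0.001282 = 0.9635 m³/day.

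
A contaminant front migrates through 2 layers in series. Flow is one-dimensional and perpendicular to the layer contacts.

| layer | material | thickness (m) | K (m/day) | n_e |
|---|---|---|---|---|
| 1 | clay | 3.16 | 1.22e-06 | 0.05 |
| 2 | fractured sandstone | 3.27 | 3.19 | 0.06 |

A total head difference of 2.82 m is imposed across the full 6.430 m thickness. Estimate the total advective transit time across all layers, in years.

With flow normal to the layers, continuity requires the same specific discharge q through every layer.
Σ(b_i/K_i) = 3.16/1.22e-06 + 3.27/3.19 = 2.590e+06 d.
q = Δh / Σ(b_i/K_i) = 2.82 / 2.590e+06 = 1.089e-06 m/day.
In each layer the seepage velocity is v_i = q/n_i, so the layer transit time is t_i = b_i·n_i / q:
  layer 1 (clay): t_1 = 3.16 × 0.05 / 1.089e-06 = 1.451e+05 d
  layer 2 (fractured sandstone): t_2 = 3.27 × 0.06 / 1.089e-06 = 1.802e+05 d
Total t = Σ t_i = 3.253e+05 days = 890.7 years.

891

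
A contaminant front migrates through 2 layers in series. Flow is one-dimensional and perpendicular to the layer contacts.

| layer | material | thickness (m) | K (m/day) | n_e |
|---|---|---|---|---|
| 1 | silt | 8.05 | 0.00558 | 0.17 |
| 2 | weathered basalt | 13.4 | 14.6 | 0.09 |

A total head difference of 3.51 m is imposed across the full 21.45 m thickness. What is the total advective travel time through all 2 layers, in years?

With flow normal to the layers, continuity requires the same specific discharge q through every layer.
Σ(b_i/K_i) = 8.05/0.00558 + 13.4/14.6 = 1444 d.
q = Δh / Σ(b_i/K_i) = 3.51 / 1444 = 0.002431 m/day.
In each layer the seepage velocity is v_i = q/n_i, so the layer transit time is t_i = b_i·n_i / q:
  layer 1 (silt): t_1 = 8.05 × 0.17 / 0.002431 = 562.8 d
  layer 2 (weathered basalt): t_2 = 13.4 × 0.09 / 0.002431 = 496.0 d
Total t = Σ t_i = 1059 days = 2.899 years.

2.90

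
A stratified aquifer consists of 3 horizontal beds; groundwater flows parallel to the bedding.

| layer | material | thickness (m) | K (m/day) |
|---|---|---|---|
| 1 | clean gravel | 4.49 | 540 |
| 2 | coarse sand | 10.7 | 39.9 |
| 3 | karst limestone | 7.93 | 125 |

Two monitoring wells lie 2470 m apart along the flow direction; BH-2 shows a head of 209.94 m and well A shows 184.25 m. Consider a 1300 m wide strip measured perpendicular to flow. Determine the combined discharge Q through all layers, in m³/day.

52000

Flow is parallel to layering, so each bed carries its own Darcy discharge and the transmissivities add.
Σ(K_i·b_i) = 540×4.49 + 39.9×10.7 + 125×7.93 = 3843 m²/day.
Hydraulic gradient i = (209.94 − 184.25) / 2470 = 25.69 / 2470 = 0.01040.
Q = Σ(K_i·b_i) · W · i = 3843 × 1300 × 0.01040 = 51958 m³/day.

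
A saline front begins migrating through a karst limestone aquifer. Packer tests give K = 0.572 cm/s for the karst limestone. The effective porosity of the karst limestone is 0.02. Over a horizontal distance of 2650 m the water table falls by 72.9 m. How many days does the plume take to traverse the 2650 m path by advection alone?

3.90

Convert K: 0.572 cm/s × 864 = 494.2 m/day.
Hydraulic gradient i = Δh / L = 72.9 / 2650 = 0.02751.
Darcy flux q = K · i = 494.2 × 0.02751 = 13.60 m/day.
Seepage velocity v = q / n_e = 13.60 / 0.02 = 679.8 m/day.
Travel time t = L / v = 2650 / 679.8 = 3.898 days.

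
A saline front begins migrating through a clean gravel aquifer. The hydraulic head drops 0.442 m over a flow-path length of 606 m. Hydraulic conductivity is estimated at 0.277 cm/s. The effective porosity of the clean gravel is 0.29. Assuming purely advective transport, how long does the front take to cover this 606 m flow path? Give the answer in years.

2.76

Convert K: 0.277 cm/s × 864 = 239.3 m/day.
Hydraulic gradient i = Δh / L = 0.442 / 606 = 0.0007294.
Darcy flux q = K · i = 239.3 × 0.0007294 = 0.1746 m/day.
Seepage velocity v = q / n_e = 0.1746 / 0.29 = 0.6019 m/day.
Travel time t = L / v = 606 / 0.6019 = 1007 days = 2.756 years.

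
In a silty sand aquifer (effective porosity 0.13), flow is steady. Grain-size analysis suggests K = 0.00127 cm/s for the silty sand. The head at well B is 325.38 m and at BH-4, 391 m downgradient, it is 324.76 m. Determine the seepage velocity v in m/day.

0.0134

Convert K: 0.00127 cm/s × 864 = 1.097 m/day.
Hydraulic gradient i = (325.38 − 324.76) / 391 = 0.62 / 391 = 0.001586.
Darcy flux q = K · i = 1.097 × 0.001586 = 0.001740 m/day.
Seepage velocity v = q / n_e = 0.001740 / 0.13 = 0.01338 m/day.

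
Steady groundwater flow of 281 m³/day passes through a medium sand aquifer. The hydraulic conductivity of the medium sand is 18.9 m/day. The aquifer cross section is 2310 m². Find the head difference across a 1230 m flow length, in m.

7.92

From Q = K·A·i, i = Q / (K·A) = 281 / (18.90 × 2310) = 0.006436.
Head loss Δh = i · L = 0.006436 × 1230 = 7.917 m.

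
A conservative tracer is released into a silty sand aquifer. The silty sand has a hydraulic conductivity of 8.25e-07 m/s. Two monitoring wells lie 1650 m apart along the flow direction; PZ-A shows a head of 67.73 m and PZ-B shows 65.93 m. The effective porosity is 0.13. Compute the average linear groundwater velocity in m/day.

0.000598

Convert K: 8.25e-07 m/s × 86400 = 0.07128 m/day.
Hydraulic gradient i = (67.73 − 65.93) / 1650 = 1.8 / 1650 = 0.001091.
Darcy flux q = K · i = 0.07128 × 0.001091 = 7.776e-05 m/day.
Seepage velocity v = q / n_e = 7.776e-05 / 0.13 = 0.0005982 m/day.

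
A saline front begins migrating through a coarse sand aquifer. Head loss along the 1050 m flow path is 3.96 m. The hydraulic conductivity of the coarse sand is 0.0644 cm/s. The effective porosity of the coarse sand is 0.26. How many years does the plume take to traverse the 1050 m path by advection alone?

Convert K: 0.0644 cm/s × 864 = 55.64 m/day.
Hydraulic gradient i = Δh / L = 3.96 / 1050 = 0.003771.
Darcy flux q = K · i = 55.64 × 0.003771 = 0.2098 m/day.
Seepage velocity v = q / n_e = 0.2098 / 0.26 = 0.8071 m/day.
Travel time t = L / v = 1050 / 0.8071 = 1301 days = 3.562 years.

3.56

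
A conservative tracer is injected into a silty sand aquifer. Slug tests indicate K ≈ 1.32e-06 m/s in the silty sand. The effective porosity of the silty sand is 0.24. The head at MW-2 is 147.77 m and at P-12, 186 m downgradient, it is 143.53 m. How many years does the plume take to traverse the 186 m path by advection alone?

Convert K: 1.32e-06 m/s × 86400 = 0.1140 m/day.
Hydraulic gradient i = (147.77 − 143.53) / 186 = 4.24 / 186 = 0.02280.
Darcy flux q = K · i = 0.1140 × 0.02280 = 0.002600 m/day.
Seepage velocity v = q / n_e = 0.002600 / 0.24 = 0.01083 m/day.
Travel time t = L / v = 186 / 0.01083 = 17171 days = 47.01 years.

47.0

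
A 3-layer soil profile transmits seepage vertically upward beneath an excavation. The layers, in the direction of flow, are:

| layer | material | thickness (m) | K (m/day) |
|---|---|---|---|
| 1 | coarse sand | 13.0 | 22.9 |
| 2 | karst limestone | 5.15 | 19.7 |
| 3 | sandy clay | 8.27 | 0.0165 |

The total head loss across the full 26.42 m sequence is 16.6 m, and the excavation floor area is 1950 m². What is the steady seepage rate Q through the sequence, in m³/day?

64.5

Flow is perpendicular to layering, so the layers act in series and the equivalent K is the thickness-weighted harmonic mean.
Total thickness L = 13.0 + 5.15 + 8.27 = 26.42 m.
Σ(b_i/K_i) = 13.0/22.9 + 5.15/19.7 + 8.27/0.0165 = 502.0 d.
K_eq = L / Σ(b_i/K_i) = 26.42 / 502.0 = 0.05263 m/day.
Q = K_eq · A · (Δh/L) = 0.05263 × 1950 × (16.6/26.42) = 64.48 m³/day.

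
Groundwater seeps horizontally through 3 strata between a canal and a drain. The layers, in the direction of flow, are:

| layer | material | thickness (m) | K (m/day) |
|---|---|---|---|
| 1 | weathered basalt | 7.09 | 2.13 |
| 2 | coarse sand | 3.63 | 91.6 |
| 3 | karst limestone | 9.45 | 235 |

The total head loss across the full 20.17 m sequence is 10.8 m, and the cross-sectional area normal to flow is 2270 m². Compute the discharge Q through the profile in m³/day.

7190

Flow is perpendicular to layering, so the layers act in series and the equivalent K is the thickness-weighted harmonic mean.
Total thickness L = 7.09 + 3.63 + 9.45 = 20.17 m.
Σ(b_i/K_i) = 7.09/2.13 + 3.63/91.6 + 9.45/235 = 3.408 d.
K_eq = L / Σ(b_i/K_i) = 20.17 / 3.408 = 5.918 m/day.
Q = K_eq · A · (Δh/L) = 5.918 × 2270 × (10.8/20.17) = 7193 m³/day.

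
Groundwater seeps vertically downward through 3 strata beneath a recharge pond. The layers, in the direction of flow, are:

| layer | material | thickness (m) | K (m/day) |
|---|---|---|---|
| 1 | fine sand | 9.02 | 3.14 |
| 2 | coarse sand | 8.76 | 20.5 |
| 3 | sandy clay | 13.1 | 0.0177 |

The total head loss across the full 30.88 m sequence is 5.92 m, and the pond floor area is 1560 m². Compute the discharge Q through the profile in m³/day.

12.4

Flow is perpendicular to layering, so the layers act in series and the equivalent K is the thickness-weighted harmonic mean.
Total thickness L = 9.02 + 8.76 + 13.1 = 30.88 m.
Σ(b_i/K_i) = 9.02/3.14 + 8.76/20.5 + 13.1/0.0177 = 743.4 d.
K_eq = L / Σ(b_i/K_i) = 30.88 / 743.4 = 0.04154 m/day.
Q = K_eq · A · (Δh/L) = 0.04154 × 1560 × (5.92/30.88) = 12.42 m³/day.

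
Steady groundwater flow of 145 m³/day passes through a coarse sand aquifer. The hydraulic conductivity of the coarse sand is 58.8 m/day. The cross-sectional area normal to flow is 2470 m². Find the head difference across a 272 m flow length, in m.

From Q = K·A·i, i = Q / (K·A) = 145 / (58.80 × 2470) = 0.0009984.
Head loss Δh = i · L = 0.0009984 × 272 = 0.2716 m.

0.272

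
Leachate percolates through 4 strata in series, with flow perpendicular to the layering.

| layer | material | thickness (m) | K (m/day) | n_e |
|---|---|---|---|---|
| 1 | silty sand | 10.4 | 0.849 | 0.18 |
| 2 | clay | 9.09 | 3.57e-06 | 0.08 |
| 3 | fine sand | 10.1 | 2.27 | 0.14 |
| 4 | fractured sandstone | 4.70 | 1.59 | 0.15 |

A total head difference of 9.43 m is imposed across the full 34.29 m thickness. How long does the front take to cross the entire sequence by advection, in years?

With flow normal to the layers, continuity requires the same specific discharge q through every layer.
Σ(b_i/K_i) = 10.4/0.849 + 9.09/3.57e-06 + 10.1/2.27 + 4.70/1.59 = 2.546e+06 d.
q = Δh / Σ(b_i/K_i) = 9.43 / 2.546e+06 = 3.704e-06 m/day.
In each layer the seepage velocity is v_i = q/n_i, so the layer transit time is t_i = b_i·n_i / q:
  layer 1 (silty sand): t_1 = 10.4 × 0.18 / 3.704e-06 = 5.055e+05 d
  layer 2 (clay): t_2 = 9.09 × 0.08 / 3.704e-06 = 1.964e+05 d
  layer 3 (fine sand): t_3 = 10.1 × 0.14 / 3.704e-06 = 3.818e+05 d
  layer 4 (fractured sandstone): t_4 = 4.70 × 0.15 / 3.704e-06 = 1.904e+05 d
Total t = Σ t_i = 1.274e+06 days = 3488 years.

3490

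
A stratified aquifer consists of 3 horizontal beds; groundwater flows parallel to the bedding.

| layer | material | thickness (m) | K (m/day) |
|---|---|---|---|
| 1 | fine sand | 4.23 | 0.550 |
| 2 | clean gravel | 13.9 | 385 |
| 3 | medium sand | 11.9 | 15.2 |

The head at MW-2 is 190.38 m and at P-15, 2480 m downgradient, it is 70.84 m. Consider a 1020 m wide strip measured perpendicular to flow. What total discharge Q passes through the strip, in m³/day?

272000

Flow is parallel to layering, so each bed carries its own Darcy discharge and the transmissivities add.
Σ(K_i·b_i) = 0.550×4.23 + 385×13.9 + 15.2×11.9 = 5535 m²/day.
Hydraulic gradient i = (190.38 − 70.84) / 2480 = 119.54 / 2480 = 0.04820.
Q = Σ(K_i·b_i) · W · i = 5535 × 1020 × 0.04820 = 2.721e+05 m³/day.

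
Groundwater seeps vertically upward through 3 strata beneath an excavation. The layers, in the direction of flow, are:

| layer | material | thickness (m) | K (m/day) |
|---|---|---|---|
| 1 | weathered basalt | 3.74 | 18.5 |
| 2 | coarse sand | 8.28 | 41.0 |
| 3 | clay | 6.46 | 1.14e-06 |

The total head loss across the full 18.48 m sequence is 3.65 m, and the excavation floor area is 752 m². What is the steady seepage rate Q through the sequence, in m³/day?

0.000484

Flow is perpendicular to layering, so the layers act in series and the equivalent K is the thickness-weighted harmonic mean.
Total thickness L = 3.74 + 8.28 + 6.46 = 18.48 m.
Σ(b_i/K_i) = 3.74/18.5 + 8.28/41.0 + 6.46/1.14e-06 = 5.667e+06 d.
K_eq = L / Σ(b_i/K_i) = 18.48 / 5.667e+06 = 3.261e-06 m/day.
Q = K_eq · A · (Δh/L) = 3.261e-06 × 752 × (3.65/18.48) = 0.0004844 m³/day.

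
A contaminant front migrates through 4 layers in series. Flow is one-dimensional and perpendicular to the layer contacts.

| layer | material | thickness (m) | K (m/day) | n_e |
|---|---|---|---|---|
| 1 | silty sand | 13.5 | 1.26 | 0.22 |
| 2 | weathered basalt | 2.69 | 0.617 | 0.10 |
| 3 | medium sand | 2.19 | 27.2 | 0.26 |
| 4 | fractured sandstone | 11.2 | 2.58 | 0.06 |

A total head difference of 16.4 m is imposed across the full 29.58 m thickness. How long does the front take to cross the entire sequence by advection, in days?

5.33

With flow normal to the layers, continuity requires the same specific discharge q through every layer.
Σ(b_i/K_i) = 13.5/1.26 + 2.69/0.617 + 2.19/27.2 + 11.2/2.58 = 19.50 d.
q = Δh / Σ(b_i/K_i) = 16.4 / 19.50 = 0.8412 m/day.
In each layer the seepage velocity is v_i = q/n_i, so the layer transit time is t_i = b_i·n_i / q:
  layer 1 (silty sand): t_1 = 13.5 × 0.22 / 0.8412 = 3.531 d
  layer 2 (weathered basalt): t_2 = 2.69 × 0.10 / 0.8412 = 0.3198 d
  layer 3 (medium sand): t_3 = 2.19 × 0.26 / 0.8412 = 0.6769 d
  layer 4 (fractured sandstone): t_4 = 11.2 × 0.06 / 0.8412 = 0.7988 d
Total t = Σ t_i = 5.326 days.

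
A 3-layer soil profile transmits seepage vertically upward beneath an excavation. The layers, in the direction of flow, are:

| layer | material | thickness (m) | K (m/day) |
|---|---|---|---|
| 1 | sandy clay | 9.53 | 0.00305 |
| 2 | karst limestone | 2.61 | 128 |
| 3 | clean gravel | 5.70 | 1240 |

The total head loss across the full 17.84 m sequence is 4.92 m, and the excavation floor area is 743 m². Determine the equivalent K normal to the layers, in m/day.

Flow is perpendicular to layering, so the layers act in series and the equivalent K is the thickness-weighted harmonic mean.
Total thickness L = 9.53 + 2.61 + 5.70 = 17.84 m.
Σ(b_i/K_i) = 9.53/0.00305 + 2.61/128 + 5.70/1240 = 3125 d.
K_eq = L / Σ(b_i/K_i) = 17.84 / 3125 = 0.005710 m/day.

0.00571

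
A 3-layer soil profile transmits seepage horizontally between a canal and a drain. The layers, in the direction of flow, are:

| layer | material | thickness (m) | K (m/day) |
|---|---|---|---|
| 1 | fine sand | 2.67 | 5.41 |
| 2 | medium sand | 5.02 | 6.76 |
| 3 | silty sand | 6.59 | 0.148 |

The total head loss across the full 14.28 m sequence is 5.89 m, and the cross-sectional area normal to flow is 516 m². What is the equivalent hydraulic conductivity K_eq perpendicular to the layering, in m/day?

0.312

Flow is perpendicular to layering, so the layers act in series and the equivalent K is the thickness-weighted harmonic mean.
Total thickness L = 2.67 + 5.02 + 6.59 = 14.28 m.
Σ(b_i/K_i) = 2.67/5.41 + 5.02/6.76 + 6.59/0.148 = 45.76 d.
K_eq = L / Σ(b_i/K_i) = 14.28 / 45.76 = 0.3120 m/day.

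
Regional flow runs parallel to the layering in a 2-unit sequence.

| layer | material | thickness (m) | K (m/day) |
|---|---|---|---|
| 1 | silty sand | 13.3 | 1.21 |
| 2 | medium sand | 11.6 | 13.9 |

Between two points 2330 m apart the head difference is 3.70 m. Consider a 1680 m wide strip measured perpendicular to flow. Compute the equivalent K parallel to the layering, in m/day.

7.12

Flow is parallel to layering, so each bed carries its own Darcy discharge and the transmissivities add.
Σ(K_i·b_i) = 1.21×13.3 + 13.9×11.6 = 177.3 m²/day.
Total thickness b = 24.90 m, so K_eq = Σ(K_i·b_i)/b = 7.122 m/day.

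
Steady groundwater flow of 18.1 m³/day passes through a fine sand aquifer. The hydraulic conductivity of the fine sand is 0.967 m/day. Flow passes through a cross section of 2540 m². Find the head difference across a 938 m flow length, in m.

6.91

From Q = K·A·i, i = Q / (K·A) = 18.1 / (0.9670 × 2540) = 0.007369.
Head loss Δh = i · L = 0.007369 × 938 = 6.912 m.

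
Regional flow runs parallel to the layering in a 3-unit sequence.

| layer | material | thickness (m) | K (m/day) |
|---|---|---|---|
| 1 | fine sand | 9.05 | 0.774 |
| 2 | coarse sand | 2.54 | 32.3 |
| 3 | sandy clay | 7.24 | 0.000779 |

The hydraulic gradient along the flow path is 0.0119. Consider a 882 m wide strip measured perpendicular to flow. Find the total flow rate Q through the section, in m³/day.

935

Flow is parallel to layering, so each bed carries its own Darcy discharge and the transmissivities add.
Σ(K_i·b_i) = 0.774×9.05 + 32.3×2.54 + 0.000779×7.24 = 89.05 m²/day.
Hydraulic gradient i = 0.0119.
Q = Σ(K_i·b_i) · W · i = 89.05 × 882 × 0.01190 = 934.7 m³/day.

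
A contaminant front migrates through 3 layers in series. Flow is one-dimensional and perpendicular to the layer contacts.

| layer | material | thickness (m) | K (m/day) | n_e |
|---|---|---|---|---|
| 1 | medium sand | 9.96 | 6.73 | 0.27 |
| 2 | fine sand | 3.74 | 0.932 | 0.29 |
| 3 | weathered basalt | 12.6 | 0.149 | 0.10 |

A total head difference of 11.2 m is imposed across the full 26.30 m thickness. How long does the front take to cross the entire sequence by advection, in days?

40.5

With flow normal to the layers, continuity requires the same specific discharge q through every layer.
Σ(b_i/K_i) = 9.96/6.73 + 3.74/0.932 + 12.6/0.149 = 90.06 d.
q = Δh / Σ(b_i/K_i) = 11.2 / 90.06 = 0.1244 m/day.
In each layer the seepage velocity is v_i = q/n_i, so the layer transit time is t_i = b_i·n_i / q:
  layer 1 (medium sand): t_1 = 9.96 × 0.27 / 0.1244 = 21.62 d
  layer 2 (fine sand): t_2 = 3.74 × 0.29 / 0.1244 = 8.721 d
  layer 3 (weathered basalt): t_3 = 12.6 × 0.10 / 0.1244 = 10.13 d
Total t = Σ t_i = 40.48 days.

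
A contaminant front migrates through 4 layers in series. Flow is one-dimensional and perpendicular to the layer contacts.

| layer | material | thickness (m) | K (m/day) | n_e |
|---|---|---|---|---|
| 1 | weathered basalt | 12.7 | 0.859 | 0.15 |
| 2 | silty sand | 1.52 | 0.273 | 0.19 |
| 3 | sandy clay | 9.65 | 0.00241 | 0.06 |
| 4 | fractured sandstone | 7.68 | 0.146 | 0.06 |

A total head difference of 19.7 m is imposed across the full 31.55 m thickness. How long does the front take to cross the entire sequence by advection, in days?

669

With flow normal to the layers, continuity requires the same specific discharge q through every layer.
Σ(b_i/K_i) = 12.7/0.859 + 1.52/0.273 + 9.65/0.00241 + 7.68/0.146 = 4077 d.
q = Δh / Σ(b_i/K_i) = 19.7 / 4077 = 0.004832 m/day.
In each layer the seepage velocity is v_i = q/n_i, so the layer transit time is t_i = b_i·n_i / q:
  layer 1 (weathered basalt): t_1 = 12.7 × 0.15 / 0.004832 = 394.3 d
  layer 2 (silty sand): t_2 = 1.52 × 0.19 / 0.004832 = 59.77 d
  layer 3 (sandy clay): t_3 = 9.65 × 0.06 / 0.004832 = 119.8 d
  layer 4 (fractured sandstone): t_4 = 7.68 × 0.06 / 0.004832 = 95.37 d
Total t = Σ t_i = 669.2 days.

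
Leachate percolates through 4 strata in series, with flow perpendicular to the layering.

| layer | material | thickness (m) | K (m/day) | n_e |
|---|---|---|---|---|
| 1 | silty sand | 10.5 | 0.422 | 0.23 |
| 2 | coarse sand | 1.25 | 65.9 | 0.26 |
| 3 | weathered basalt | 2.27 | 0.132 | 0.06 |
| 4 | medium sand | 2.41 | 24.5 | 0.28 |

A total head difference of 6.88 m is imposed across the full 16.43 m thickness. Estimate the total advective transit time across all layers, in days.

With flow normal to the layers, continuity requires the same specific discharge q through every layer.
Σ(b_i/K_i) = 10.5/0.422 + 1.25/65.9 + 2.27/0.132 + 2.41/24.5 = 42.20 d.
q = Δh / Σ(b_i/K_i) = 6.88 / 42.20 = 0.1630 m/day.
In each layer the seepage velocity is v_i = q/n_i, so the layer transit time is t_i = b_i·n_i / q:
  layer 1 (silty sand): t_1 = 10.5 × 0.23 / 0.1630 = 14.81 d
  layer 2 (coarse sand): t_2 = 1.25 × 0.26 / 0.1630 = 1.993 d
  layer 3 (weathered basalt): t_3 = 2.27 × 0.06 / 0.1630 = 0.8353 d
  layer 4 (medium sand): t_4 = 2.41 × 0.28 / 0.1630 = 4.139 d
Total t = Σ t_i = 21.78 days.

21.8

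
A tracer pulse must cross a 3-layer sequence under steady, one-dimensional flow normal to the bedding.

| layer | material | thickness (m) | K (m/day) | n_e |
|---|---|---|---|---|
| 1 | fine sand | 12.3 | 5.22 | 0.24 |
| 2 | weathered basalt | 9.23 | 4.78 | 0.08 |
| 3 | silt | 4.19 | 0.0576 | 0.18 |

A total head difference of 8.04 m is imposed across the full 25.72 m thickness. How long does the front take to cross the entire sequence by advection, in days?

With flow normal to the layers, continuity requires the same specific discharge q through every layer.
Σ(b_i/K_i) = 12.3/5.22 + 9.23/4.78 + 4.19/0.0576 = 77.03 d.
q = Δh / Σ(b_i/K_i) = 8.04 / 77.03 = 0.1044 m/day.
In each layer the seepage velocity is v_i = q/n_i, so the layer transit time is t_i = b_i·n_i / q:
  layer 1 (fine sand): t_1 = 12.3 × 0.24 / 0.1044 = 28.28 d
  layer 2 (weathered basalt): t_2 = 9.23 × 0.08 / 0.1044 = 7.075 d
  layer 3 (silt): t_3 = 4.19 × 0.18 / 0.1044 = 7.226 d
Total t = Σ t_i = 42.58 days.

42.6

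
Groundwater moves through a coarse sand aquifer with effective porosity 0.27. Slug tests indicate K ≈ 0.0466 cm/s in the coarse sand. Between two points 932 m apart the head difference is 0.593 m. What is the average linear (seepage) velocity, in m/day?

0.0949

Convert K: 0.0466 cm/s × 864 = 40.26 m/day.
Hydraulic gradient i = Δh / L = 0.593 / 932 = 0.0006363.
Darcy flux q = K · i = 40.26 × 0.0006363 = 0.02562 m/day.
Seepage velocity v = q / n_e = 0.02562 / 0.27 = 0.09488 m/day.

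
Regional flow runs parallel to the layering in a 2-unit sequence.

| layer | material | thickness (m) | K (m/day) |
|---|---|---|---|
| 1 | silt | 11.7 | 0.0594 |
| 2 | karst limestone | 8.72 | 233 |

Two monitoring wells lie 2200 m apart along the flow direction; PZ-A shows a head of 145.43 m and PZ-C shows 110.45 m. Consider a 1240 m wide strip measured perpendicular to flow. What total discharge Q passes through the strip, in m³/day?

Flow is parallel to layering, so each bed carries its own Darcy discharge and the transmissivities add.
Σ(K_i·b_i) = 0.0594×11.7 + 233×8.72 = 2032 m²/day.
Hydraulic gradient i = (145.43 − 110.45) / 2200 = 34.98 / 2200 = 0.01590.
Q = Σ(K_i·b_i) · W · i = 2032 × 1240 × 0.01590 = 40072 m³/day.

40100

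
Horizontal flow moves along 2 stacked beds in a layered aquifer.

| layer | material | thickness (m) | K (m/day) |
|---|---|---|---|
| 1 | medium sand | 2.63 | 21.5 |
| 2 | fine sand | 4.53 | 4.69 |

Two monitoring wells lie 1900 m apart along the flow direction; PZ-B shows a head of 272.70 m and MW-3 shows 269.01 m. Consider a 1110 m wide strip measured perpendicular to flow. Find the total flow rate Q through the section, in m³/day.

Flow is parallel to layering, so each bed carries its own Darcy discharge and the transmissivities add.
Σ(K_i·b_i) = 21.5×2.63 + 4.69×4.53 = 77.79 m²/day.
Hydraulic gradient i = (272.70 − 269.01) / 1900 = 3.69 / 1900 = 0.001942.
Q = Σ(K_i·b_i) · W · i = 77.79 × 1110 × 0.001942 = 167.7 m³/day.

168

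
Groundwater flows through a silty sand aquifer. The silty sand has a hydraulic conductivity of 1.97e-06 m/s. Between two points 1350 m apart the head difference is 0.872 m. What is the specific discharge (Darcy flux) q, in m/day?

0.000110

Convert K: 1.97e-06 m/s × 86400 = 0.1702 m/day.
Hydraulic gradient i = Δh / L = 0.872 / 1350 = 0.0006459.
Specific discharge q = K · i = 0.1702 × 0.0006459 = 0.0001099 m/day.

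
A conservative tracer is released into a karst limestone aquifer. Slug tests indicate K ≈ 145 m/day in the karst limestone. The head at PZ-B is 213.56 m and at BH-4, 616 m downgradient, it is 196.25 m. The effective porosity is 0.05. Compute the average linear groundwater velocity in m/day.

Hydraulic gradient i = (213.56 − 196.25) / 616 = 17.31 / 616 = 0.02810.
Darcy flux q = K · i = 145.0 × 0.02810 = 4.075 m/day.
Seepage velocity v = q / n_e = 4.075 / 0.05 = 81.49 m/day.

81.5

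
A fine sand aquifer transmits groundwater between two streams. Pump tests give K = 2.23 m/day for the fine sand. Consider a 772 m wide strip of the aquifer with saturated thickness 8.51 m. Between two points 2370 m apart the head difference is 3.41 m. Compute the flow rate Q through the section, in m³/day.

Cross-sectional area A = 772 × 8.51 = 6570 m².
Hydraulic gradient i = Δh / L = 3.41 / 2370 = 0.001439.
Darcy's law: Q = K · A · i = 2.230 × 6570 × 0.001439 = 21.08 m³/day.

21.1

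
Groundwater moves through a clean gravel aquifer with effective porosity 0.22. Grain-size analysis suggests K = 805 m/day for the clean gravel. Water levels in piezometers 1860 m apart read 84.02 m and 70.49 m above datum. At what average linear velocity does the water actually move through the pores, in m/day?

26.6

Hydraulic gradient i = (84.02 − 70.49) / 1860 = 13.53 / 1860 = 0.007274.
Darcy flux q = K · i = 805.0 × 0.007274 = 5.856 m/day.
Seepage velocity v = q / n_e = 5.856 / 0.22 = 26.62 m/day.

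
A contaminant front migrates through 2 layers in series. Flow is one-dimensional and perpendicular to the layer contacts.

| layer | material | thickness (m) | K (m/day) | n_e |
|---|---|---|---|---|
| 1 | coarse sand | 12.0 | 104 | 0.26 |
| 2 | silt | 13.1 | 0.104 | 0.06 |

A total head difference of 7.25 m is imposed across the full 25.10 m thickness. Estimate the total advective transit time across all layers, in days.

With flow normal to the layers, continuity requires the same specific discharge q through every layer.
Σ(b_i/K_i) = 12.0/104 + 13.1/0.104 = 126.1 d.
q = Δh / Σ(b_i/K_i) = 7.25 / 126.1 = 0.05750 m/day.
In each layer the seepage velocity is v_i = q/n_i, so the layer transit time is t_i = b_i·n_i / q:
  layer 1 (coarse sand): t_1 = 12.0 × 0.26 / 0.05750 = 54.26 d
  layer 2 (silt): t_2 = 13.1 × 0.06 / 0.05750 = 13.67 d
Total t = Σ t_i = 67.93 days.

67.9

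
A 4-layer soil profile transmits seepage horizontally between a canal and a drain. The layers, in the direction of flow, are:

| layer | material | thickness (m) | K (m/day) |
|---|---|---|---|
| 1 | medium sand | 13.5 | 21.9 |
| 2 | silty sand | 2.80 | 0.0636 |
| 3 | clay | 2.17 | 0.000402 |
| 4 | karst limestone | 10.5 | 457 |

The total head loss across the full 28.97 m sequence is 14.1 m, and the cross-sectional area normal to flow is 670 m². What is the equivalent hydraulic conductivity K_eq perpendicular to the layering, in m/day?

Flow is perpendicular to layering, so the layers act in series and the equivalent K is the thickness-weighted harmonic mean.
Total thickness L = 13.5 + 2.80 + 2.17 + 10.5 = 28.97 m.
Σ(b_i/K_i) = 13.5/21.9 + 2.80/0.0636 + 2.17/0.000402 + 10.5/457 = 5443 d.
K_eq = L / Σ(b_i/K_i) = 28.97 / 5443 = 0.005323 m/day.

0.00532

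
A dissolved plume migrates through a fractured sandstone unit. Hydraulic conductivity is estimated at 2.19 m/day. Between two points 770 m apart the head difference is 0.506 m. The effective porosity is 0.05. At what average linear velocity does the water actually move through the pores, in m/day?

Hydraulic gradient i = Δh / L = 0.506 / 770 = 0.0006571.
Darcy flux q = K · i = 2.190 × 0.0006571 = 0.001439 m/day.
Seepage velocity v = q / n_e = 0.001439 / 0.05 = 0.02878 m/day.

0.0288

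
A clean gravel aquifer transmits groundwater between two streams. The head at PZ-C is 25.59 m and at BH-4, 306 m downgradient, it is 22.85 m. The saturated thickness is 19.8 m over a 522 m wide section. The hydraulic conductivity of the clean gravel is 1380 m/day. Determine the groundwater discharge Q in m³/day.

Cross-sectional area A = 522 × 19.8 = 10336 m².
Hydraulic gradient i = (25.59 − 22.85) / 306 = 2.74 / 306 = 0.008954.
Darcy's law: Q = K · A · i = 1380 × 10336 × 0.008954 = 1.277e+05 m³/day.

128000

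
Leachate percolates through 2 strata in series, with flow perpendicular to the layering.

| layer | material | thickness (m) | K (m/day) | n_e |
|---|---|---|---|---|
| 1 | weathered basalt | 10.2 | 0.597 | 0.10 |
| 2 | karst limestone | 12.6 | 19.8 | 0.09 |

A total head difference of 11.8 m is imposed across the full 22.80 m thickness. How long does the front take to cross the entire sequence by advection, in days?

3.23

With flow normal to the layers, continuity requires the same specific discharge q through every layer.
Σ(b_i/K_i) = 10.2/0.597 + 12.6/19.8 = 17.72 d.
q = Δh / Σ(b_i/K_i) = 11.8 / 17.72 = 0.6658 m/day.
In each layer the seepage velocity is v_i = q/n_i, so the layer transit time is t_i = b_i·n_i / q:
  layer 1 (weathered basalt): t_1 = 10.2 × 0.10 / 0.6658 = 1.532 d
  layer 2 (karst limestone): t_2 = 12.6 × 0.09 / 0.6658 = 1.703 d
Total t = Σ t_i = 3.235 days.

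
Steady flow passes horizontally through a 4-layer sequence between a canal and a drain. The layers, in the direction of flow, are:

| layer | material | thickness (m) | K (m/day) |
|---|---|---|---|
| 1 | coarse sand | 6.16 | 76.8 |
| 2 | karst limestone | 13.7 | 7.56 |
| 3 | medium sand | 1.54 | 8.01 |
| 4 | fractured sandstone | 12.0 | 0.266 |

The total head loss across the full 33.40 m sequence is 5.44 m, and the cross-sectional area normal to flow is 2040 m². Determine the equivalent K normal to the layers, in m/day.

Flow is perpendicular to layering, so the layers act in series and the equivalent K is the thickness-weighted harmonic mean.
Total thickness L = 6.16 + 13.7 + 1.54 + 12.0 = 33.40 m.
Σ(b_i/K_i) = 6.16/76.8 + 13.7/7.56 + 1.54/8.01 + 12.0/0.266 = 47.20 d.
K_eq = L / Σ(b_i/K_i) = 33.40 / 47.20 = 0.7077 m/day.

0.708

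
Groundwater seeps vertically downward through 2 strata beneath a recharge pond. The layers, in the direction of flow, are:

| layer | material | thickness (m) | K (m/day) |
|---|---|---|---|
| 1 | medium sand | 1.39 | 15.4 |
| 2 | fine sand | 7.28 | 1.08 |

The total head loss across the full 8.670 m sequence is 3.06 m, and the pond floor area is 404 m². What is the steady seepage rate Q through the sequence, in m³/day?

181

Flow is perpendicular to layering, so the layers act in series and the equivalent K is the thickness-weighted harmonic mean.
Total thickness L = 1.39 + 7.28 = 8.670 m.
Σ(b_i/K_i) = 1.39/15.4 + 7.28/1.08 = 6.831 d.
K_eq = L / Σ(b_i/K_i) = 8.670 / 6.831 = 1.269 m/day.
Q = K_eq · A · (Δh/L) = 1.269 × 404 × (3.06/8.670) = 181.0 m³/day.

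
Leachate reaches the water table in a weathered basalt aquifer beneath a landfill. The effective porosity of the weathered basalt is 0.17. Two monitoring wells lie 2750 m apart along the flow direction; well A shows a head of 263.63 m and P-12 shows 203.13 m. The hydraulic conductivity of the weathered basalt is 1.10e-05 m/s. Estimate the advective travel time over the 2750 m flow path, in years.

61.2

Convert K: 1.10e-05 m/s × 86400 = 0.9504 m/day.
Hydraulic gradient i = (263.63 − 203.13) / 2750 = 60.5 / 2750 = 0.02200.
Darcy flux q = K · i = 0.9504 × 0.02200 = 0.02091 m/day.
Seepage velocity v = q / n_e = 0.02091 / 0.17 = 0.1230 m/day.
Travel time t = L / v = 2750 / 0.1230 = 22359 days = 61.22 years.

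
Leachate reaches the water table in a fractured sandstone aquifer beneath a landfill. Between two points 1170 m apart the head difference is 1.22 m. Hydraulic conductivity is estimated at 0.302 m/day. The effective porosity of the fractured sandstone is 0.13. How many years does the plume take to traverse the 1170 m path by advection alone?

1320

Hydraulic gradient i = Δh / L = 1.22 / 1170 = 0.001043.
Darcy flux q = K · i = 0.3020 × 0.001043 = 0.0003149 m/day.
Seepage velocity v = q / n_e = 0.0003149 / 0.13 = 0.002422 m/day.
Travel time t = L / v = 1170 / 0.002422 = 4.830e+05 days = 1322 years.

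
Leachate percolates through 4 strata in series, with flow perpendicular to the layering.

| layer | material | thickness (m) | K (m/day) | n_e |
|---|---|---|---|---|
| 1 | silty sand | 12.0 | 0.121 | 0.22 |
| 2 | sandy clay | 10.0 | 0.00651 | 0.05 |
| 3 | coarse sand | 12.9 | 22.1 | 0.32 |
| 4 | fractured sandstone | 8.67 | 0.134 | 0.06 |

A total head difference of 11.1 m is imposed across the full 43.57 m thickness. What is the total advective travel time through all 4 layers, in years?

3.27

With flow normal to the layers, continuity requires the same specific discharge q through every layer.
Σ(b_i/K_i) = 12.0/0.121 + 10.0/0.00651 + 12.9/22.1 + 8.67/0.134 = 1701 d.
q = Δh / Σ(b_i/K_i) = 11.1 / 1701 = 0.006527 m/day.
In each layer the seepage velocity is v_i = q/n_i, so the layer transit time is t_i = b_i·n_i / q:
  layer 1 (silty sand): t_1 = 12.0 × 0.22 / 0.006527 = 404.5 d
  layer 2 (sandy clay): t_2 = 10.0 × 0.05 / 0.006527 = 76.60 d
  layer 3 (coarse sand): t_3 = 12.9 × 0.32 / 0.006527 = 632.4 d
  layer 4 (fractured sandstone): t_4 = 8.67 × 0.06 / 0.006527 = 79.70 d
Total t = Σ t_i = 1193 days = 3.267 years.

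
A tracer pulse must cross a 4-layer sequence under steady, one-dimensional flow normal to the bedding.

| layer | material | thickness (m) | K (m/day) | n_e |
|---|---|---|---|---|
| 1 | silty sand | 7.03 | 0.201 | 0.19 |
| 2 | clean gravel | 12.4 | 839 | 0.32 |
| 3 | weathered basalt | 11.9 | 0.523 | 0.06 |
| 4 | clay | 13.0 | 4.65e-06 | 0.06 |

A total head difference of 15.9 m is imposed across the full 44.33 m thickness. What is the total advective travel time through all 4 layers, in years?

3270

With flow normal to the layers, continuity requires the same specific discharge q through every layer.
Σ(b_i/K_i) = 7.03/0.201 + 12.4/839 + 11.9/0.523 + 13.0/4.65e-06 = 2.796e+06 d.
q = Δh / Σ(b_i/K_i) = 15.9 / 2.796e+06 = 5.687e-06 m/day.
In each layer the seepage velocity is v_i = q/n_i, so the layer transit time is t_i = b_i·n_i / q:
  layer 1 (silty sand): t_1 = 7.03 × 0.19 / 5.687e-06 = 2.349e+05 d
  layer 2 (clean gravel): t_2 = 12.4 × 0.32 / 5.687e-06 = 6.977e+05 d
  layer 3 (weathered basalt): t_3 = 11.9 × 0.06 / 5.687e-06 = 1.255e+05 d
  layer 4 (clay): t_4 = 13.0 × 0.06 / 5.687e-06 = 1.372e+05 d
Total t = Σ t_i = 1.195e+06 days = 3272 years.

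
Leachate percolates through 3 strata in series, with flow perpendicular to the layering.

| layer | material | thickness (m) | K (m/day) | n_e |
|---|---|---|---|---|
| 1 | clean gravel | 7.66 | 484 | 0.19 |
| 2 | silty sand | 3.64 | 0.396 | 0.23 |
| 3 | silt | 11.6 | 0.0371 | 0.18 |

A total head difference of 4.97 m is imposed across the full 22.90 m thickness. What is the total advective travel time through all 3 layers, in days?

284

With flow normal to the layers, continuity requires the same specific discharge q through every layer.
Σ(b_i/K_i) = 7.66/484 + 3.64/0.396 + 11.6/0.0371 = 321.9 d.
q = Δh / Σ(b_i/K_i) = 4.97 / 321.9 = 0.01544 m/day.
In each layer the seepage velocity is v_i = q/n_i, so the layer transit time is t_i = b_i·n_i / q:
  layer 1 (clean gravel): t_1 = 7.66 × 0.19 / 0.01544 = 94.26 d
  layer 2 (silty sand): t_2 = 3.64 × 0.23 / 0.01544 = 54.22 d
  layer 3 (silt): t_3 = 11.6 × 0.18 / 0.01544 = 135.2 d
Total t = Σ t_i = 283.7 days.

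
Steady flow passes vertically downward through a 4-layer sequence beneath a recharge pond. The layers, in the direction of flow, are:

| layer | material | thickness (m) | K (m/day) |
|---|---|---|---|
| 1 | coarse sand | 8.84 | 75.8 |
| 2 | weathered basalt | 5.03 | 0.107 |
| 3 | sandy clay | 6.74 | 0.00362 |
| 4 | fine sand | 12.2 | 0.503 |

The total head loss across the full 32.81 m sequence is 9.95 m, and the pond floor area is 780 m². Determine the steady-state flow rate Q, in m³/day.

Flow is perpendicular to layering, so the layers act in series and the equivalent K is the thickness-weighted harmonic mean.
Total thickness L = 8.84 + 5.03 + 6.74 + 12.2 = 32.81 m.
Σ(b_i/K_i) = 8.84/75.8 + 5.03/0.107 + 6.74/0.00362 + 12.2/0.503 = 1933 d.
K_eq = L / Σ(b_i/K_i) = 32.81 / 1933 = 0.01697 m/day.
Q = K_eq · A · (Δh/L) = 0.01697 × 780 × (9.95/32.81) = 4.014 m³/day.

4.01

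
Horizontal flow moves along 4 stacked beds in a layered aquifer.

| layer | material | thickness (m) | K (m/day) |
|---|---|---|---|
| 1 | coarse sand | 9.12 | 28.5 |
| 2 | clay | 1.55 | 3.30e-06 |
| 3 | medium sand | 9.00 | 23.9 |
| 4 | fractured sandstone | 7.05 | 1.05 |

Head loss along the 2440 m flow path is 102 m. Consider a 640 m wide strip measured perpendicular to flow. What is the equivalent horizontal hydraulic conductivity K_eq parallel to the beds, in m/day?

Flow is parallel to layering, so each bed carries its own Darcy discharge and the transmissivities add.
Σ(K_i·b_i) = 28.5×9.12 + 3.30e-06×1.55 + 23.9×9.00 + 1.05×7.05 = 482.4 m²/day.
Total thickness b = 26.72 m, so K_eq = Σ(K_i·b_i)/b = 18.05 m/day.

18.1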